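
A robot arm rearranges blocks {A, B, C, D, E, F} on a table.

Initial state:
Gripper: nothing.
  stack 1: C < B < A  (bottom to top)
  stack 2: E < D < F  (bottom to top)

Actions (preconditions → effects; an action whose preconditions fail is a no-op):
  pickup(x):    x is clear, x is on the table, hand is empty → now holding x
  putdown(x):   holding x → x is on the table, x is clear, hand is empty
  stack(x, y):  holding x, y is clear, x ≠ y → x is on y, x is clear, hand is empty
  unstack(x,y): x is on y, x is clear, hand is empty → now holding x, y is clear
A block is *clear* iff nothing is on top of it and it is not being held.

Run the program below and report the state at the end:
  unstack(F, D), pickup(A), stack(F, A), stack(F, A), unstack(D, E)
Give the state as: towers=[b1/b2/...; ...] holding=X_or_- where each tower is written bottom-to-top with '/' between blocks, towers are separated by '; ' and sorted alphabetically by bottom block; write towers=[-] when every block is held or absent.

towers=[C/B/A/F; E] holding=D

step 1 (unstack(F, D)): towers=[C/B/A; E/D] holding=F
step 2 (pickup(A)) [no-op]: towers=[C/B/A; E/D] holding=F
step 3 (stack(F, A)): towers=[C/B/A/F; E/D] holding=-
step 4 (stack(F, A)) [no-op]: towers=[C/B/A/F; E/D] holding=-
step 5 (unstack(D, E)): towers=[C/B/A/F; E] holding=D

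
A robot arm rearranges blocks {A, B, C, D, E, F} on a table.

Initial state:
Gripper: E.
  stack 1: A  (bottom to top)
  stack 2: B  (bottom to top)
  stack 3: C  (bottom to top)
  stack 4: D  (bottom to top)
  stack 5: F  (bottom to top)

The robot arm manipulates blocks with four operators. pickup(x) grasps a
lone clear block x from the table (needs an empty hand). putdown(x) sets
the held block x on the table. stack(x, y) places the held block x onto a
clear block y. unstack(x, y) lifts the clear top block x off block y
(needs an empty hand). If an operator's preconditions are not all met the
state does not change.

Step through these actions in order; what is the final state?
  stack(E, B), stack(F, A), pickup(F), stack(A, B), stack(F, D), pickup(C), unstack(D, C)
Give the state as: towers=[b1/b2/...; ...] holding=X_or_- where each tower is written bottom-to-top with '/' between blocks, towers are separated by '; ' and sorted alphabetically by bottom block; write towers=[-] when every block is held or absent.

step 1 (stack(E, B)): towers=[A; B/E; C; D; F] holding=-
step 2 (stack(F, A)) [no-op]: towers=[A; B/E; C; D; F] holding=-
step 3 (pickup(F)): towers=[A; B/E; C; D] holding=F
step 4 (stack(A, B)) [no-op]: towers=[A; B/E; C; D] holding=F
step 5 (stack(F, D)): towers=[A; B/E; C; D/F] holding=-
step 6 (pickup(C)): towers=[A; B/E; D/F] holding=C
step 7 (unstack(D, C)) [no-op]: towers=[A; B/E; D/F] holding=C

towers=[A; B/E; D/F] holding=C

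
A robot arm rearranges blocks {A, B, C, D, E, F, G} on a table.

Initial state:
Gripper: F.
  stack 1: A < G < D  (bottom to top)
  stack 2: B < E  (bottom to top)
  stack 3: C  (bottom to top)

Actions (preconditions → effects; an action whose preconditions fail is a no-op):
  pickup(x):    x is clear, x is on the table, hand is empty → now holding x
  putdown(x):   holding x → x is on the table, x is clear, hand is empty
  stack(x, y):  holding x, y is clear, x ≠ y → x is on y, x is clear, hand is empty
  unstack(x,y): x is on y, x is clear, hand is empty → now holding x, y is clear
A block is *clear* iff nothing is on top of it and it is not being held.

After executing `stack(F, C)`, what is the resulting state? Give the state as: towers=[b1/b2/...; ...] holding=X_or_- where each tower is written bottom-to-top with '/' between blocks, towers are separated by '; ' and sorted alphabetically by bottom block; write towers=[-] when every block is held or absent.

towers=[A/G/D; B/E; C/F] holding=-

before: towers=[A/G/D; B/E; C] holding=F
pre[stack(F, C)]: holding(F) ok, clear(C) ok, F≠C ok
all met → apply stack(F, C)
after:  towers=[A/G/D; B/E; C/F] holding=-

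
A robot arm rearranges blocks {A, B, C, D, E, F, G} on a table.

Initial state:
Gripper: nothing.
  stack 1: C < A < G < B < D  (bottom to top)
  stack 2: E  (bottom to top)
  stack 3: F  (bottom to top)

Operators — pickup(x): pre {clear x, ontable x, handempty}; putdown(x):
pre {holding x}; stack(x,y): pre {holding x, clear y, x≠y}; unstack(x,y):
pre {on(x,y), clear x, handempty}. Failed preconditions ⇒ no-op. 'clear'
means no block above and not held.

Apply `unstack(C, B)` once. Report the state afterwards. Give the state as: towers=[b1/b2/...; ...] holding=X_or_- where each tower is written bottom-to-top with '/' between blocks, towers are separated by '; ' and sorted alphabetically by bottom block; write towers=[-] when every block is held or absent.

towers=[C/A/G/B/D; E; F] holding=-

before: towers=[C/A/G/B/D; E; F] holding=-
pre[unstack(C, B)]: on(C,B) no, clear(C) no, handempty yes
on(C,B), clear(C) unmet → unstack(C, B) is a no-op
after:  towers=[C/A/G/B/D; E; F] holding=-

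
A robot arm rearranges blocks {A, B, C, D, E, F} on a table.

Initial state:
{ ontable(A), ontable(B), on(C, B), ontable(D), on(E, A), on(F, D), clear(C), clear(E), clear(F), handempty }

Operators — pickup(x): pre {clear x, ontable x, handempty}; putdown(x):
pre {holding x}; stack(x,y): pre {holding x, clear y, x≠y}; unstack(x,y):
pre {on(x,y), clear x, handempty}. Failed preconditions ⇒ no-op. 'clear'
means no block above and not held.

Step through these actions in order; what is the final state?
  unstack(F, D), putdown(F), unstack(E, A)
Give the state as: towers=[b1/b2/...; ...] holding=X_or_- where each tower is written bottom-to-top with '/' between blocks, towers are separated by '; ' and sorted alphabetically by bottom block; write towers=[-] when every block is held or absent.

towers=[A; B/C; D; F] holding=E

step 1 (unstack(F, D)): towers=[A/E; B/C; D] holding=F
step 2 (putdown(F)): towers=[A/E; B/C; D; F] holding=-
step 3 (unstack(E, A)): towers=[A; B/C; D; F] holding=E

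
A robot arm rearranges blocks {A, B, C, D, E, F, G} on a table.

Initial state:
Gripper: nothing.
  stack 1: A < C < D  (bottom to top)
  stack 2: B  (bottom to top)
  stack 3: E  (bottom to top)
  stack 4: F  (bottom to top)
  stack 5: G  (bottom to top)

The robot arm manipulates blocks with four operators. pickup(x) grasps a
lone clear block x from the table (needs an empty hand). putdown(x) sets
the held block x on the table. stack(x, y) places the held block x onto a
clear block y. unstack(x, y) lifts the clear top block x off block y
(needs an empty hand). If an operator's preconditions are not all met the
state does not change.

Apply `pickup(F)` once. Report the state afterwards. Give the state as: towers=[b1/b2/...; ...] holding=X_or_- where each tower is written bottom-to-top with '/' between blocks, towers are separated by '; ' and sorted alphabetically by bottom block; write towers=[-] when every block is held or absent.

before: towers=[A/C/D; B; E; F; G] holding=-
pre[pickup(F)]: clear(F) yes, ontable(F) yes, handempty yes
all met → apply pickup(F)
after:  towers=[A/C/D; B; E; G] holding=F

towers=[A/C/D; B; E; G] holding=F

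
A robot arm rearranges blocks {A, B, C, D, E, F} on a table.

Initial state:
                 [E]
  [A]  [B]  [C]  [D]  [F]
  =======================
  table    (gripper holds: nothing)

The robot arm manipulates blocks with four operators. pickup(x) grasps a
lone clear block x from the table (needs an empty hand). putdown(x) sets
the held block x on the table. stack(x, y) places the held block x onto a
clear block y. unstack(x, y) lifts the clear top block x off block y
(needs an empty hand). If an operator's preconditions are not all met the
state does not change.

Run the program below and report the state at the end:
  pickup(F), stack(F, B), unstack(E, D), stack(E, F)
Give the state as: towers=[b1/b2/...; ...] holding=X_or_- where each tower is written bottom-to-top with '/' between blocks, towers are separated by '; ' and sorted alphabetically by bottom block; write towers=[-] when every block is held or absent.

towers=[A; B/F/E; C; D] holding=-

step 1 (pickup(F)): towers=[A; B; C; D/E] holding=F
step 2 (stack(F, B)): towers=[A; B/F; C; D/E] holding=-
step 3 (unstack(E, D)): towers=[A; B/F; C; D] holding=E
step 4 (stack(E, F)): towers=[A; B/F/E; C; D] holding=-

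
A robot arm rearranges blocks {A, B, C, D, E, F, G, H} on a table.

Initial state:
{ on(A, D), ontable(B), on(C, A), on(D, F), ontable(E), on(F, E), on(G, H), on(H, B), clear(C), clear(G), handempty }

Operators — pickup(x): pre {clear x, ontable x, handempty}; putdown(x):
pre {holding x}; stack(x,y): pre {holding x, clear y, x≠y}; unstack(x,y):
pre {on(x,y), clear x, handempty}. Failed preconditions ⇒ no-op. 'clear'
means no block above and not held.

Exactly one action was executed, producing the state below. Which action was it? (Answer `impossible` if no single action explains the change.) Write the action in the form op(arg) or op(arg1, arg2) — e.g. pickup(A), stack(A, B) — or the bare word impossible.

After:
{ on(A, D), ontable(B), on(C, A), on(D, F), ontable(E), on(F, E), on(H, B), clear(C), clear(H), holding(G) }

unstack(G, H)

target: towers=[B/H; E/F/D/A/C] holding=G
     unstack(G, H) → towers=[B/H; E/F/D/A/C] holding=G  ← match
     unstack(C, A) → towers=[B/H/G; E/F/D/A] holding=C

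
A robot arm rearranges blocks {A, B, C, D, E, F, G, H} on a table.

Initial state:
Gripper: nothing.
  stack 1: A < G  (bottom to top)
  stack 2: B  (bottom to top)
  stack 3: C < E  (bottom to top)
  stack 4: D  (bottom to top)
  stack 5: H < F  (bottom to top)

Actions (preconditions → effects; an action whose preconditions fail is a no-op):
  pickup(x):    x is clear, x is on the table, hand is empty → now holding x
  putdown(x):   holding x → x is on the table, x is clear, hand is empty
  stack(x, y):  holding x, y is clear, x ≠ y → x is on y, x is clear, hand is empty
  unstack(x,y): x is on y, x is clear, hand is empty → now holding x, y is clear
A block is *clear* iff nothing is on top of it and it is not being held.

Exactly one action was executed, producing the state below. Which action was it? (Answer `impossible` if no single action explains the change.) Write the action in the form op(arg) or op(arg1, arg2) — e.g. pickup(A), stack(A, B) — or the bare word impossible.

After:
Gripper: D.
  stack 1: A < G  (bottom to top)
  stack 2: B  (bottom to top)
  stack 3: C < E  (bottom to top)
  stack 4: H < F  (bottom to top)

pickup(D)

target: towers=[A/G; B; C/E; H/F] holding=D
     unstack(G, A) → towers=[A; B; C/E; D; H/F] holding=G
     unstack(E, C) → towers=[A/G; B; C; D; H/F] holding=E
         pickup(B) → towers=[A/G; C/E; D; H/F] holding=B
     unstack(F, H) → towers=[A/G; B; C/E; D; H] holding=F
         pickup(D) → towers=[A/G; B; C/E; H/F] holding=D  ← match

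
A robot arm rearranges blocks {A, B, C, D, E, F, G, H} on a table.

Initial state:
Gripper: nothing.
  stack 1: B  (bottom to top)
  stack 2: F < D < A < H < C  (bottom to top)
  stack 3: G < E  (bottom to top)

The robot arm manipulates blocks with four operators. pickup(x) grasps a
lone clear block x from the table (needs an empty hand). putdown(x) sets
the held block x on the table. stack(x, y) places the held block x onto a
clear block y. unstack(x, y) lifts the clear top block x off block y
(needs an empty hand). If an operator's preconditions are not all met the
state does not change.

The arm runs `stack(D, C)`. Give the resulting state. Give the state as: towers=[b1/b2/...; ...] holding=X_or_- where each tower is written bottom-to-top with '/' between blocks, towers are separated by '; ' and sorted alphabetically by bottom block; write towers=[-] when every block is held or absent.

towers=[B; F/D/A/H/C; G/E] holding=-

before: towers=[B; F/D/A/H/C; G/E] holding=-
pre[stack(D, C)]: holding(D) no, clear(C) yes, D≠C yes
holding(D) unmet → stack(D, C) is a no-op
after:  towers=[B; F/D/A/H/C; G/E] holding=-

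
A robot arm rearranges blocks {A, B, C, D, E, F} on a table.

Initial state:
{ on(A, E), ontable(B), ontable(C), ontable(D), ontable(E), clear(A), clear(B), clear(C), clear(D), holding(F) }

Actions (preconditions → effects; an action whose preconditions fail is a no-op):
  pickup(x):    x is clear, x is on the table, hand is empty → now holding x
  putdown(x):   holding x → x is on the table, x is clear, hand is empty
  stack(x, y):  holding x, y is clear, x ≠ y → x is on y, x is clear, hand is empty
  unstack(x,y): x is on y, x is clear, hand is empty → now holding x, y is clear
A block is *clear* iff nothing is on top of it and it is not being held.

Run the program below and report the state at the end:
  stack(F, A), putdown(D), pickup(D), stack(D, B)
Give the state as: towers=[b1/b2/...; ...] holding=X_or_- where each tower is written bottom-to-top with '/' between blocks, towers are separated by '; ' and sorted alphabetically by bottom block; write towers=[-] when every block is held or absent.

step 1 (stack(F, A)): towers=[B; C; D; E/A/F] holding=-
step 2 (putdown(D)) [no-op]: towers=[B; C; D; E/A/F] holding=-
step 3 (pickup(D)): towers=[B; C; E/A/F] holding=D
step 4 (stack(D, B)): towers=[B/D; C; E/A/F] holding=-

towers=[B/D; C; E/A/F] holding=-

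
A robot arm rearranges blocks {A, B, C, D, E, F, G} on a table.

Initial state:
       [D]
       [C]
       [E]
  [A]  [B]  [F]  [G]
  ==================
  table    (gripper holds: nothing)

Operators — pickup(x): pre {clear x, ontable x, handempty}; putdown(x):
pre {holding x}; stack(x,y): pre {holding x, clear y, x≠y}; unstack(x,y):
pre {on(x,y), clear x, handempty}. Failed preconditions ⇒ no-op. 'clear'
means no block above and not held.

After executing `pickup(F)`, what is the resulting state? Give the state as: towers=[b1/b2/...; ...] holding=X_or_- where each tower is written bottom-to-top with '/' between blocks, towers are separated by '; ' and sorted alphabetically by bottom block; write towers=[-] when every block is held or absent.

before: towers=[A; B/E/C/D; F; G] holding=-
pre[pickup(F)]: clear(F) yes, ontable(F) yes, handempty yes
all met → apply pickup(F)
after:  towers=[A; B/E/C/D; G] holding=F

towers=[A; B/E/C/D; G] holding=F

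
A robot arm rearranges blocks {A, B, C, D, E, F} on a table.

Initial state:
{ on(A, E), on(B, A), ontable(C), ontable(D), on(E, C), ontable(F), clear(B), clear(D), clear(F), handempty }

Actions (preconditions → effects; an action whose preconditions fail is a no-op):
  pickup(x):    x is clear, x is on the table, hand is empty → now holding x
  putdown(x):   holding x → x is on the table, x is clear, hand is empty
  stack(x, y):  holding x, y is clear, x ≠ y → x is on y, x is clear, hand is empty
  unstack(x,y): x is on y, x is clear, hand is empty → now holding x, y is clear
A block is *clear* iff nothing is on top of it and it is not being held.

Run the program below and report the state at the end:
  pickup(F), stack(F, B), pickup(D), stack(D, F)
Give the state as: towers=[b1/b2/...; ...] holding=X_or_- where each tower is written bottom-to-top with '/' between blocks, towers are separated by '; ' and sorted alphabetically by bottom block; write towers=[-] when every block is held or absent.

towers=[C/E/A/B/F/D] holding=-

step 1 (pickup(F)): towers=[C/E/A/B; D] holding=F
step 2 (stack(F, B)): towers=[C/E/A/B/F; D] holding=-
step 3 (pickup(D)): towers=[C/E/A/B/F] holding=D
step 4 (stack(D, F)): towers=[C/E/A/B/F/D] holding=-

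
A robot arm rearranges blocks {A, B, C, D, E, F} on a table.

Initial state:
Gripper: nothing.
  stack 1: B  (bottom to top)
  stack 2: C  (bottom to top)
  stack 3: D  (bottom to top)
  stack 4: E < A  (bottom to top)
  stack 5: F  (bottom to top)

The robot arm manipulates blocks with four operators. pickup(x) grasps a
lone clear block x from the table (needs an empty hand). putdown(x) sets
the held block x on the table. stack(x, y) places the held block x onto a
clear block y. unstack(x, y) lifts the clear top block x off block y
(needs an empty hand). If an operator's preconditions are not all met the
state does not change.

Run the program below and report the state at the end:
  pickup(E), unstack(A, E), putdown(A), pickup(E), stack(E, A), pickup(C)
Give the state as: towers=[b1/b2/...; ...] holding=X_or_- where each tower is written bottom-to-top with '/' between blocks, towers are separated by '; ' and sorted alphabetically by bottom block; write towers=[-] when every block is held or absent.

towers=[A/E; B; D; F] holding=C

step 1 (pickup(E)) [no-op]: towers=[B; C; D; E/A; F] holding=-
step 2 (unstack(A, E)): towers=[B; C; D; E; F] holding=A
step 3 (putdown(A)): towers=[A; B; C; D; E; F] holding=-
step 4 (pickup(E)): towers=[A; B; C; D; F] holding=E
step 5 (stack(E, A)): towers=[A/E; B; C; D; F] holding=-
step 6 (pickup(C)): towers=[A/E; B; D; F] holding=C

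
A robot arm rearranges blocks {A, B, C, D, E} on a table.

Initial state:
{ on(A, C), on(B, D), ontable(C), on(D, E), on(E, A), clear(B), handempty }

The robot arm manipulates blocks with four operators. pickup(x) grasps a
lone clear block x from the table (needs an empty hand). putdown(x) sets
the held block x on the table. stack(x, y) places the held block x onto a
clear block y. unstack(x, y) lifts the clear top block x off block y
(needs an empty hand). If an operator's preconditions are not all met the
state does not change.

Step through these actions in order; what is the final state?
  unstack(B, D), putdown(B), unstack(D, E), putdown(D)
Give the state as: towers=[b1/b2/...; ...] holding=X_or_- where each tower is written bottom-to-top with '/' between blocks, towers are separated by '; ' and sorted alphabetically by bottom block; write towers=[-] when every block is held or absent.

towers=[B; C/A/E; D] holding=-

step 1 (unstack(B, D)): towers=[C/A/E/D] holding=B
step 2 (putdown(B)): towers=[B; C/A/E/D] holding=-
step 3 (unstack(D, E)): towers=[B; C/A/E] holding=D
step 4 (putdown(D)): towers=[B; C/A/E; D] holding=-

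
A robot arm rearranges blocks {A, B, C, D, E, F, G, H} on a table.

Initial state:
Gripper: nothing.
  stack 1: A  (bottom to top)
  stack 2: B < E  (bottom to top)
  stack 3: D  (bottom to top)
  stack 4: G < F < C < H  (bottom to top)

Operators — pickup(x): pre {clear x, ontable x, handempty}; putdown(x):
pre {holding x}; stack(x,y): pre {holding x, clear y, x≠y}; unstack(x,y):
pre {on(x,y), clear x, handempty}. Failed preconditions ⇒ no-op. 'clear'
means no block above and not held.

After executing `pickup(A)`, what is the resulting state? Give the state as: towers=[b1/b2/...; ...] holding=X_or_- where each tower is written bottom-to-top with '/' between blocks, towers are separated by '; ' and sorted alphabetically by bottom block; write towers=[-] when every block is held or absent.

before: towers=[A; B/E; D; G/F/C/H] holding=-
pre[pickup(A)]: clear(A) ok, ontable(A) ok, handempty ok
all met → apply pickup(A)
after:  towers=[B/E; D; G/F/C/H] holding=A

towers=[B/E; D; G/F/C/H] holding=A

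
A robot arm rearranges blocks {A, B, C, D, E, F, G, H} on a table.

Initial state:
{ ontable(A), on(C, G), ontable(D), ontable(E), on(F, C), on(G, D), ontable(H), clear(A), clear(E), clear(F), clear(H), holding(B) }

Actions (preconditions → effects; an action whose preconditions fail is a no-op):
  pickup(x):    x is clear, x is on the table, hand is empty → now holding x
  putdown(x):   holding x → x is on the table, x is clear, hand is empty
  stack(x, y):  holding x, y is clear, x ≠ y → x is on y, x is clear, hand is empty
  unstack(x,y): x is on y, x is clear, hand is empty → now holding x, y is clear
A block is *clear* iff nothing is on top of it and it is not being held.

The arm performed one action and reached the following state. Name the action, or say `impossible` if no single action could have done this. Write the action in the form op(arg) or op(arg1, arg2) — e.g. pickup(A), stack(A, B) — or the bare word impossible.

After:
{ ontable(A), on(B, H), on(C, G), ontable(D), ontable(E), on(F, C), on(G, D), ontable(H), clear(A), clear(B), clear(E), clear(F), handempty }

stack(B, H)

target: towers=[A; D/G/C/F; E; H/B] holding=-
        putdown(B) → towers=[A; B; D/G/C/F; E; H] holding=-
       stack(B, A) → towers=[A/B; D/G/C/F; E; H] holding=-
       stack(B, E) → towers=[A; D/G/C/F; E/B; H] holding=-
       stack(B, H) → towers=[A; D/G/C/F; E; H/B] holding=-  ← match
       stack(B, F) → towers=[A; D/G/C/F/B; E; H] holding=-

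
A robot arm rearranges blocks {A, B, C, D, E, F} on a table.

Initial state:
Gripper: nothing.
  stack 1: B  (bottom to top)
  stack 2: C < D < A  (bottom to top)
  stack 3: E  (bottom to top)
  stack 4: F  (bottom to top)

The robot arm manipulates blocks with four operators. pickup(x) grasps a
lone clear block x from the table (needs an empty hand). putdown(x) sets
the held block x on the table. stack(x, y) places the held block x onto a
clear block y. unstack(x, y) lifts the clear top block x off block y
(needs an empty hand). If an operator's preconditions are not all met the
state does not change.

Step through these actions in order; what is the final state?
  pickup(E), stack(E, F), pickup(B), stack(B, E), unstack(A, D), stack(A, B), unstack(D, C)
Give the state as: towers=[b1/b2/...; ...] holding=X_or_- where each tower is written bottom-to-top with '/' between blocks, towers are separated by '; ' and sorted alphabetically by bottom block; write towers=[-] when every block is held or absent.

towers=[C; F/E/B/A] holding=D

step 1 (pickup(E)): towers=[B; C/D/A; F] holding=E
step 2 (stack(E, F)): towers=[B; C/D/A; F/E] holding=-
step 3 (pickup(B)): towers=[C/D/A; F/E] holding=B
step 4 (stack(B, E)): towers=[C/D/A; F/E/B] holding=-
step 5 (unstack(A, D)): towers=[C/D; F/E/B] holding=A
step 6 (stack(A, B)): towers=[C/D; F/E/B/A] holding=-
step 7 (unstack(D, C)): towers=[C; F/E/B/A] holding=D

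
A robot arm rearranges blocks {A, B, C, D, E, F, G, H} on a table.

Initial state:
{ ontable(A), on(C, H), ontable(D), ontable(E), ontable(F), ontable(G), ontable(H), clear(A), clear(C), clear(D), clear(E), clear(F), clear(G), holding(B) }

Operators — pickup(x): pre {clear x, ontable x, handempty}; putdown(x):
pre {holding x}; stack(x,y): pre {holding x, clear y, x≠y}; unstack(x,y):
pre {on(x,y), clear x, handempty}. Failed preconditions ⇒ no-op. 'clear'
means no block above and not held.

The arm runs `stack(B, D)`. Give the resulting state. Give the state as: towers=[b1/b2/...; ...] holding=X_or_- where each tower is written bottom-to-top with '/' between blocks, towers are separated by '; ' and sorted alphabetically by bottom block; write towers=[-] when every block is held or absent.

towers=[A; D/B; E; F; G; H/C] holding=-

before: towers=[A; D; E; F; G; H/C] holding=B
pre[stack(B, D)]: holding(B) yes, clear(D) yes, B≠D yes
all met → apply stack(B, D)
after:  towers=[A; D/B; E; F; G; H/C] holding=-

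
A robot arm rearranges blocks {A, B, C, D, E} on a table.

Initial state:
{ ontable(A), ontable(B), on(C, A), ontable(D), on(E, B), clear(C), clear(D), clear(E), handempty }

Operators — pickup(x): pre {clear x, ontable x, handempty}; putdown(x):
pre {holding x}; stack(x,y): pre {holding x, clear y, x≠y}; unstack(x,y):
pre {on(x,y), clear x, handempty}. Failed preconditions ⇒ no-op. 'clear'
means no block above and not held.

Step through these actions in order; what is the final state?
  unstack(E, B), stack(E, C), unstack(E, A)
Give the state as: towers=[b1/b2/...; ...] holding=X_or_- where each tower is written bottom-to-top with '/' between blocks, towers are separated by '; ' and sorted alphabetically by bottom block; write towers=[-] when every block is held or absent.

towers=[A/C/E; B; D] holding=-

step 1 (unstack(E, B)): towers=[A/C; B; D] holding=E
step 2 (stack(E, C)): towers=[A/C/E; B; D] holding=-
step 3 (unstack(E, A)) [no-op]: towers=[A/C/E; B; D] holding=-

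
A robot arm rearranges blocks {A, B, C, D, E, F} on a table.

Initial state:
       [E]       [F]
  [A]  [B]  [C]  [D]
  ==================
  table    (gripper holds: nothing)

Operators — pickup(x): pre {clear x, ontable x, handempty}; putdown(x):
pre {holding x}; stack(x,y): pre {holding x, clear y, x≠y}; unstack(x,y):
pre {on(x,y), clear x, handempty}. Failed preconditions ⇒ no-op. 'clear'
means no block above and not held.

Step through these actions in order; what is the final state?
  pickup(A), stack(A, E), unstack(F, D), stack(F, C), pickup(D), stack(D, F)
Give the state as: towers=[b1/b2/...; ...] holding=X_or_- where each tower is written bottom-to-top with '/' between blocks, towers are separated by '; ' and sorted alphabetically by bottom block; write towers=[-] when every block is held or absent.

towers=[B/E/A; C/F/D] holding=-

step 1 (pickup(A)): towers=[B/E; C; D/F] holding=A
step 2 (stack(A, E)): towers=[B/E/A; C; D/F] holding=-
step 3 (unstack(F, D)): towers=[B/E/A; C; D] holding=F
step 4 (stack(F, C)): towers=[B/E/A; C/F; D] holding=-
step 5 (pickup(D)): towers=[B/E/A; C/F] holding=D
step 6 (stack(D, F)): towers=[B/E/A; C/F/D] holding=-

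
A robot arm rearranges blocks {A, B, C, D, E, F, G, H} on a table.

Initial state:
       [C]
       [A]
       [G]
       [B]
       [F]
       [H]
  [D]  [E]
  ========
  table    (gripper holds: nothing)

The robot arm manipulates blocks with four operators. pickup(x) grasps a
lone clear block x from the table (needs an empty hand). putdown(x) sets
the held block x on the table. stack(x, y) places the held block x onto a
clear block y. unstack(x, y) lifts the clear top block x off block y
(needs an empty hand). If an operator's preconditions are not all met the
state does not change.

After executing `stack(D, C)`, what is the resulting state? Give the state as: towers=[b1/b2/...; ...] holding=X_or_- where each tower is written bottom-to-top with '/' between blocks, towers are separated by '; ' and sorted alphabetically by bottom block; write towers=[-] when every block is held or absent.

before: towers=[D; E/H/F/B/G/A/C] holding=-
pre[stack(D, C)]: holding(D) no, clear(C) yes, D≠C yes
holding(D) unmet → stack(D, C) is a no-op
after:  towers=[D; E/H/F/B/G/A/C] holding=-

towers=[D; E/H/F/B/G/A/C] holding=-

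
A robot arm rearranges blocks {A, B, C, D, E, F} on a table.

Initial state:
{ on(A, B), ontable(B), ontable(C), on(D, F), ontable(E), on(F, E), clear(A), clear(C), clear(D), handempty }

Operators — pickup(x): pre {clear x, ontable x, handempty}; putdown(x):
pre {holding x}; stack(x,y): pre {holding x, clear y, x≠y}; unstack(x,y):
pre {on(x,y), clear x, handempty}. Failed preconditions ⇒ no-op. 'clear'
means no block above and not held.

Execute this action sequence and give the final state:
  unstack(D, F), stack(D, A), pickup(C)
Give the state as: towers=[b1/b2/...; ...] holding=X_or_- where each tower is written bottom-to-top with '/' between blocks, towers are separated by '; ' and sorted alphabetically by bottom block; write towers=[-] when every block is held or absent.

step 1 (unstack(D, F)): towers=[B/A; C; E/F] holding=D
step 2 (stack(D, A)): towers=[B/A/D; C; E/F] holding=-
step 3 (pickup(C)): towers=[B/A/D; E/F] holding=C

towers=[B/A/D; E/F] holding=C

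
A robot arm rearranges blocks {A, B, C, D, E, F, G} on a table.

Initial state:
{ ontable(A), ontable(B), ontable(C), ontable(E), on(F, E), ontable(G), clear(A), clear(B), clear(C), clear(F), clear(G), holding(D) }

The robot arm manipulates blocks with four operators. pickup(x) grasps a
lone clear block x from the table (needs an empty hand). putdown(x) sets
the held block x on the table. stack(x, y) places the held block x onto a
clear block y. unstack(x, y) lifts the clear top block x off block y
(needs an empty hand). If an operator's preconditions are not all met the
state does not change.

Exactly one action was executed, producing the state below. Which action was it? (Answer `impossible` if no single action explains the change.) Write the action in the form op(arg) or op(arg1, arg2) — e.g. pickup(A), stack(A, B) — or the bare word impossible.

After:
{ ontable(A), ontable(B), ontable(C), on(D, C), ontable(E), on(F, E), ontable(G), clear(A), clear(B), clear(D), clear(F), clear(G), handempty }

stack(D, C)

target: towers=[A; B; C/D; E/F; G] holding=-
        putdown(D) → towers=[A; B; C; D; E/F; G] holding=-
       stack(D, B) → towers=[A; B/D; C; E/F; G] holding=-
       stack(D, F) → towers=[A; B; C; E/F/D; G] holding=-
       stack(D, G) → towers=[A; B; C; E/F; G/D] holding=-
       stack(D, A) → towers=[A/D; B; C; E/F; G] holding=-
       stack(D, C) → towers=[A; B; C/D; E/F; G] holding=-  ← match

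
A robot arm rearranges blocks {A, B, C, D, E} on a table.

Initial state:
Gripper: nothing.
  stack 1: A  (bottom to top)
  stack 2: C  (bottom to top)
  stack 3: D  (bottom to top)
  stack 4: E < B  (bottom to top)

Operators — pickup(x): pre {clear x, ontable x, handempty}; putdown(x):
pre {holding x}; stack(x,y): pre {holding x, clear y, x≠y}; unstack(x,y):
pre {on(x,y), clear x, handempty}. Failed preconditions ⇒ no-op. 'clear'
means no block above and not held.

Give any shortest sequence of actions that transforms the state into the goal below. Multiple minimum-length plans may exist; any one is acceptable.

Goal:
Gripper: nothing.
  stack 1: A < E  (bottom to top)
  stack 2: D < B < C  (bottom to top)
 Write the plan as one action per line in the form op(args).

unstack(B, E)
stack(B, D)
pickup(E)
stack(E, A)
pickup(C)
stack(C, B)

step 1 (unstack(B, E)): towers=[A; C; D; E] holding=B
step 2 (stack(B, D)): towers=[A; C; D/B; E] holding=-
step 3 (pickup(E)): towers=[A; C; D/B] holding=E
step 4 (stack(E, A)): towers=[A/E; C; D/B] holding=-
step 5 (pickup(C)): towers=[A/E; D/B] holding=C
step 6 (stack(C, B)): towers=[A/E; D/B/C] holding=-
goal check: towers=[A/E; D/B/C] holding=- — reached (length 6, optimal by BFS)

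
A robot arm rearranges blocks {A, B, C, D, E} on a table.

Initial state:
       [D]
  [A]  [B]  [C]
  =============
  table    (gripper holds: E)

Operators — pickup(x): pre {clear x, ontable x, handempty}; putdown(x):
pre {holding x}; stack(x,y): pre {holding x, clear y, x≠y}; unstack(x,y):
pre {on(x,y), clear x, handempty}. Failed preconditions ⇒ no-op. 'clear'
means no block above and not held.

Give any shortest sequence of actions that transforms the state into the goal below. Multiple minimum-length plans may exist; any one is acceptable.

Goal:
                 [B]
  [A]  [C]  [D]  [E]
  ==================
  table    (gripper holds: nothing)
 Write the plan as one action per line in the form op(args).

step 1 (putdown(E)): towers=[A; B/D; C; E] holding=-
step 2 (unstack(D, B)): towers=[A; B; C; E] holding=D
step 3 (putdown(D)): towers=[A; B; C; D; E] holding=-
step 4 (pickup(B)): towers=[A; C; D; E] holding=B
step 5 (stack(B, E)): towers=[A; C; D; E/B] holding=-
goal check: towers=[A; C; D; E/B] holding=- — reached (length 5, optimal by BFS)

putdown(E)
unstack(D, B)
putdown(D)
pickup(B)
stack(B, E)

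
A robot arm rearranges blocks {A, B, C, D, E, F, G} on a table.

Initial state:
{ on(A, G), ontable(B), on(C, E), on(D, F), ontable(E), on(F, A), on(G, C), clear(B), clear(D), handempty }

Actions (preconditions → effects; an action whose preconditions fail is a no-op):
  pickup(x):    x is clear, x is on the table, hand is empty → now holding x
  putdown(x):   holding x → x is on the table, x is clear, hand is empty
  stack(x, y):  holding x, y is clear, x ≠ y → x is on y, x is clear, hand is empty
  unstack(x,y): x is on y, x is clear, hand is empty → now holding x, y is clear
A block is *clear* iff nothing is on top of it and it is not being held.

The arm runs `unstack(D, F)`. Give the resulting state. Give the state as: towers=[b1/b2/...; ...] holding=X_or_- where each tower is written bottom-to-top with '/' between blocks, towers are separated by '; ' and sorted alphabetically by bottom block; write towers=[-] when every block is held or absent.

towers=[B; E/C/G/A/F] holding=D

before: towers=[B; E/C/G/A/F/D] holding=-
pre[unstack(D, F)]: on(D,F) ✓, clear(D) ✓, handempty ✓
all met → apply unstack(D, F)
after:  towers=[B; E/C/G/A/F] holding=D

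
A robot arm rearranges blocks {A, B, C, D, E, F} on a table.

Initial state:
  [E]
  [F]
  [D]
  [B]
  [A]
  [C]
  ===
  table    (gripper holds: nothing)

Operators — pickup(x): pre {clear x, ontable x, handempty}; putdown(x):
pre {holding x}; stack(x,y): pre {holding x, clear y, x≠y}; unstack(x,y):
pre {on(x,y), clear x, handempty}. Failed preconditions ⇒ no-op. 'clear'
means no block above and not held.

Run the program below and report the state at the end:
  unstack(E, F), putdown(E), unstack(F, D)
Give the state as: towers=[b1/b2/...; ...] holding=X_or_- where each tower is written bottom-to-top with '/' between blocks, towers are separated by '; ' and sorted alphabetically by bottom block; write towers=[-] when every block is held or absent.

towers=[C/A/B/D; E] holding=F

step 1 (unstack(E, F)): towers=[C/A/B/D/F] holding=E
step 2 (putdown(E)): towers=[C/A/B/D/F; E] holding=-
step 3 (unstack(F, D)): towers=[C/A/B/D; E] holding=F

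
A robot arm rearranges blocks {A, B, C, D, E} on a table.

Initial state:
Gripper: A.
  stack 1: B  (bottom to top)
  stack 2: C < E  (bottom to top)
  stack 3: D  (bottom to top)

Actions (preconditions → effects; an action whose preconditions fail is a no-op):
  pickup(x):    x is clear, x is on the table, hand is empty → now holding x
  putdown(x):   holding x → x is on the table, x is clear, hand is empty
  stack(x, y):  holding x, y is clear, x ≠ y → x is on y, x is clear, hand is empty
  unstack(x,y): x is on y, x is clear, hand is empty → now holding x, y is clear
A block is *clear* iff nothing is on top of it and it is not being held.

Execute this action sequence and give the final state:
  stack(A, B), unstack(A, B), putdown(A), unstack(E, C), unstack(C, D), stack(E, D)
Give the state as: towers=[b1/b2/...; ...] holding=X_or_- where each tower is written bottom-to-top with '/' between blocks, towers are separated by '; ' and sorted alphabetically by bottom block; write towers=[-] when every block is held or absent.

step 1 (stack(A, B)): towers=[B/A; C/E; D] holding=-
step 2 (unstack(A, B)): towers=[B; C/E; D] holding=A
step 3 (putdown(A)): towers=[A; B; C/E; D] holding=-
step 4 (unstack(E, C)): towers=[A; B; C; D] holding=E
step 5 (unstack(C, D)) [no-op]: towers=[A; B; C; D] holding=E
step 6 (stack(E, D)): towers=[A; B; C; D/E] holding=-

towers=[A; B; C; D/E] holding=-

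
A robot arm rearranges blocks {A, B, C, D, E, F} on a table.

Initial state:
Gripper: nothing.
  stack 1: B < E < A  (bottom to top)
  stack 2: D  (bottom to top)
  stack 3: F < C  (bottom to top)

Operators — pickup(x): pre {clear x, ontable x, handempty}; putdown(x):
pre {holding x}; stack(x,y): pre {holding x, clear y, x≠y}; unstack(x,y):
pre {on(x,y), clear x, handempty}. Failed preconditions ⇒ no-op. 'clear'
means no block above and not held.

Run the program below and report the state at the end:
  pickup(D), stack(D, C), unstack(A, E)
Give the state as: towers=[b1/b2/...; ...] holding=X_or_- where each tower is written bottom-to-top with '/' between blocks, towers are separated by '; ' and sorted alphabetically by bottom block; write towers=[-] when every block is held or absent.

step 1 (pickup(D)): towers=[B/E/A; F/C] holding=D
step 2 (stack(D, C)): towers=[B/E/A; F/C/D] holding=-
step 3 (unstack(A, E)): towers=[B/E; F/C/D] holding=A

towers=[B/E; F/C/D] holding=A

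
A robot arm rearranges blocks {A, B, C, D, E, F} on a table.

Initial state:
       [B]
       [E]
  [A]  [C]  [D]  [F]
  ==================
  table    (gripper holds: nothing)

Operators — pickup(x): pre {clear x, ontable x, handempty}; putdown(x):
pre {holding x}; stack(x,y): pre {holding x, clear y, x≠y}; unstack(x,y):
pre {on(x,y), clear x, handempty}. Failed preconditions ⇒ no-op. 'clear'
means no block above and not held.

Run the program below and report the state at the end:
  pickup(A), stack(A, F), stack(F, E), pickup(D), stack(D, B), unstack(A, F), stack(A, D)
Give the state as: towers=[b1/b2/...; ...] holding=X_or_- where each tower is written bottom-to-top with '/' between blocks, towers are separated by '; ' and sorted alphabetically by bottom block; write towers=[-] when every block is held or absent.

towers=[C/E/B/D/A; F] holding=-

step 1 (pickup(A)): towers=[C/E/B; D; F] holding=A
step 2 (stack(A, F)): towers=[C/E/B; D; F/A] holding=-
step 3 (stack(F, E)) [no-op]: towers=[C/E/B; D; F/A] holding=-
step 4 (pickup(D)): towers=[C/E/B; F/A] holding=D
step 5 (stack(D, B)): towers=[C/E/B/D; F/A] holding=-
step 6 (unstack(A, F)): towers=[C/E/B/D; F] holding=A
step 7 (stack(A, D)): towers=[C/E/B/D/A; F] holding=-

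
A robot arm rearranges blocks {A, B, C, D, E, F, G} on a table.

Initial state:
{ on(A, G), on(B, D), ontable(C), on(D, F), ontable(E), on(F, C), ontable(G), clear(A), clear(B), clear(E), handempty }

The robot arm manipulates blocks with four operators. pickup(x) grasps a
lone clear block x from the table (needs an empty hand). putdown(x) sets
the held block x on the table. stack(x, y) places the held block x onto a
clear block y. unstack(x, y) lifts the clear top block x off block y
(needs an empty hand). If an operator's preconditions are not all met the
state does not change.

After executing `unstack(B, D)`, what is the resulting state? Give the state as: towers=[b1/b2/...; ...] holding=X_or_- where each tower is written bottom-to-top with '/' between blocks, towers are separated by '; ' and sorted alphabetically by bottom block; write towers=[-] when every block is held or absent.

before: towers=[C/F/D/B; E; G/A] holding=-
pre[unstack(B, D)]: on(B,D) ✓, clear(B) ✓, handempty ✓
all met → apply unstack(B, D)
after:  towers=[C/F/D; E; G/A] holding=B

towers=[C/F/D; E; G/A] holding=B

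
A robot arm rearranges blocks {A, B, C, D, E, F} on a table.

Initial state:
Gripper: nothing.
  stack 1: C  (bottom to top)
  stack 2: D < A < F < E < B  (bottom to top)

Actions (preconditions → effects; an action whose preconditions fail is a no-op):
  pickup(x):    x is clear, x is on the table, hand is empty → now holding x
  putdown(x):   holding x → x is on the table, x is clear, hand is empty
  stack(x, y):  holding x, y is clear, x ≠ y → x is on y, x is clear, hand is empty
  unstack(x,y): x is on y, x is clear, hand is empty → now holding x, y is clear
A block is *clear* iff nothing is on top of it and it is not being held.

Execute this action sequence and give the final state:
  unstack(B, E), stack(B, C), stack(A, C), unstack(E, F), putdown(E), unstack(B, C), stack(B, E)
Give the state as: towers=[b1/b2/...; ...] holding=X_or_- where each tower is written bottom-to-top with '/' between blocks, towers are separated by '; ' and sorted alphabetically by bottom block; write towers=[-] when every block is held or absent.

step 1 (unstack(B, E)): towers=[C; D/A/F/E] holding=B
step 2 (stack(B, C)): towers=[C/B; D/A/F/E] holding=-
step 3 (stack(A, C)) [no-op]: towers=[C/B; D/A/F/E] holding=-
step 4 (unstack(E, F)): towers=[C/B; D/A/F] holding=E
step 5 (putdown(E)): towers=[C/B; D/A/F; E] holding=-
step 6 (unstack(B, C)): towers=[C; D/A/F; E] holding=B
step 7 (stack(B, E)): towers=[C; D/A/F; E/B] holding=-

towers=[C; D/A/F; E/B] holding=-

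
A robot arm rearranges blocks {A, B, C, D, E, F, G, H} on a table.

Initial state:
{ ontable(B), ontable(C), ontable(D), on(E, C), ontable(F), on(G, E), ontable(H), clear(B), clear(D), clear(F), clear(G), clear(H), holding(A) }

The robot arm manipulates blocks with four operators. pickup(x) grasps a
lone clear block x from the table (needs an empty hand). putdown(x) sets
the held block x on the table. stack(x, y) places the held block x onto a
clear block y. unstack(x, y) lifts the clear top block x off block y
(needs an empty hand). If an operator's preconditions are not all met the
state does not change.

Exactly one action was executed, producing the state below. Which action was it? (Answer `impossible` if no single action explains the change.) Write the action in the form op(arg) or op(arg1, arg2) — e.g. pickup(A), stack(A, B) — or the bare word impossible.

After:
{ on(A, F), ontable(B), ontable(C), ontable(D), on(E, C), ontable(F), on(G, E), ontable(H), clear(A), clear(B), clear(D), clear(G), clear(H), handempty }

stack(A, F)

target: towers=[B; C/E/G; D; F/A; H] holding=-
        putdown(A) → towers=[A; B; C/E/G; D; F; H] holding=-
       stack(A, G) → towers=[B; C/E/G/A; D; F; H] holding=-
       stack(A, H) → towers=[B; C/E/G; D; F; H/A] holding=-
       stack(A, B) → towers=[B/A; C/E/G; D; F; H] holding=-
       stack(A, F) → towers=[B; C/E/G; D; F/A; H] holding=-  ← match
       stack(A, D) → towers=[B; C/E/G; D/A; F; H] holding=-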